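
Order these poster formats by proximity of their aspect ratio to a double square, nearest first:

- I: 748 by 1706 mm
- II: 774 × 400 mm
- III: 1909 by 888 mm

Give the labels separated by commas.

II, III, I

I: 1706/748 ≈ 2.281 → |2.281 − 2.000| = 0.281
II: 774/400 ≈ 1.935 → |1.935 − 2.000| = 0.065
III: 1909/888 ≈ 2.150 → |2.150 − 2.000| = 0.150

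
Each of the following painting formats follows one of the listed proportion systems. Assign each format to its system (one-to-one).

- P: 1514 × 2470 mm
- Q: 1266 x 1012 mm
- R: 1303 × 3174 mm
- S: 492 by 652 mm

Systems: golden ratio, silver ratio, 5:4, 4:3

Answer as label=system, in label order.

Ratios: P ≈ 1.631; Q ≈ 1.251; R ≈ 2.436; S ≈ 1.325.
Targets: golden ratio ≈ 1.618; silver ratio ≈ 2.414; 5:4 ≈ 1.250; 4:3 ≈ 1.333.

P=golden ratio, Q=5:4, R=silver ratio, S=4:3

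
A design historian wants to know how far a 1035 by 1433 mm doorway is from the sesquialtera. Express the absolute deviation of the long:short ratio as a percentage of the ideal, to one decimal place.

Ratio = 1433 / 1035 ≈ 1.3845.
Ideal 3:2 = 1.5000. |1.3845 − 1.5000| / 1.5000 ≈ 7.70% → 7.7%.

7.7%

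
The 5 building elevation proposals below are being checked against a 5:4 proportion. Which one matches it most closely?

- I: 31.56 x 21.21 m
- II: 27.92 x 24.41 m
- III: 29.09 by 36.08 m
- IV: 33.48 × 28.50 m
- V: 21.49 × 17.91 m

Target 5:4 ≈ 1.250.
I: 1.488 (Δ0.238)  II: 1.144 (Δ0.106)  III: 1.240 (Δ0.010)  IV: 1.175 (Δ0.075)  V: 1.200 (Δ0.050)

III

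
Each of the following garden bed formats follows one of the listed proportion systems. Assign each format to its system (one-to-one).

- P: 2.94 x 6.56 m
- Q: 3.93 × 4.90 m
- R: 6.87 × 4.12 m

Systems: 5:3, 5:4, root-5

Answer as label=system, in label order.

Ratios: P ≈ 2.231; Q ≈ 1.247; R ≈ 1.667.
Targets: 5:3 ≈ 1.667; 5:4 ≈ 1.250; root-5 ≈ 2.236.

P=root-5, Q=5:4, R=5:3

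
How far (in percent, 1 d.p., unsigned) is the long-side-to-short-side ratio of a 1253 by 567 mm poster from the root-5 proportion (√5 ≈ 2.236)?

Ratio = 1253 / 567 ≈ 2.2099.
Ideal root-5 ≈ 2.2361. |2.2099 − 2.2361| / 2.2361 ≈ 1.17% → 1.2%.

1.2%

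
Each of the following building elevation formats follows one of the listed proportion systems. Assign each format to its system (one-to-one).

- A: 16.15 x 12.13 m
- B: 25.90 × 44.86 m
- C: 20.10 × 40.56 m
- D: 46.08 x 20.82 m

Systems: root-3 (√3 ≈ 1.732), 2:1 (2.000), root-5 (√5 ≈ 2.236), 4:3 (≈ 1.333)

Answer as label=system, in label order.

Ratios: A ≈ 1.331; B ≈ 1.732; C ≈ 2.018; D ≈ 2.213.
Targets: root-3 ≈ 1.732; 2:1 ≈ 2.000; root-5 ≈ 2.236; 4:3 ≈ 1.333.

A=4:3, B=root-3, C=2:1, D=root-5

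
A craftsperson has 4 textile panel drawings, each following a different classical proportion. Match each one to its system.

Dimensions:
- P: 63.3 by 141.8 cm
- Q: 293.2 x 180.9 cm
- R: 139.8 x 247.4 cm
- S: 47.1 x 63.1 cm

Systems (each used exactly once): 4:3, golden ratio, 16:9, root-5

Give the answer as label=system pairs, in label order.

P=root-5, Q=golden ratio, R=16:9, S=4:3

P = 141.8/63.3 ≈ 2.240 → root-5 (2.236)
Q = 293.2/180.9 ≈ 1.621 → golden ratio (1.618)
R = 247.4/139.8 ≈ 1.770 → 16:9 (1.778)
S = 63.1/47.1 ≈ 1.340 → 4:3 (1.333)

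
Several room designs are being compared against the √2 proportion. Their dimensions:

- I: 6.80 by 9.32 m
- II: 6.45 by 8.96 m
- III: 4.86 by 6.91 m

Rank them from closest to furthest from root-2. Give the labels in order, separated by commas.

I: 9.32/6.80 ≈ 1.371 → |1.371 − 1.414| = 0.043
II: 8.96/6.45 ≈ 1.389 → |1.389 − 1.414| = 0.025
III: 6.91/4.86 ≈ 1.422 → |1.422 − 1.414| = 0.008

III, II, I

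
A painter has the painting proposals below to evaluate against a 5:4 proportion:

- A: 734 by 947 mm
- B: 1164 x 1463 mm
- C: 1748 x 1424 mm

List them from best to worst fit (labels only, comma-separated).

A: 947/734 ≈ 1.290 → |1.290 − 1.250| = 0.040
B: 1463/1164 ≈ 1.257 → |1.257 − 1.250| = 0.007
C: 1748/1424 ≈ 1.228 → |1.228 − 1.250| = 0.022

B, C, A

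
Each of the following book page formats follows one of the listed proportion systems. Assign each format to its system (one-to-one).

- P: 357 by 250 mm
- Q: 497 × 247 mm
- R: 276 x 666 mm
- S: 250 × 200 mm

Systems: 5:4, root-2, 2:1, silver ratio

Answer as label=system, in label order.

P = 357/250 ≈ 1.428 → root-2 (1.414)
Q = 497/247 ≈ 2.012 → 2:1 (2.000)
R = 666/276 ≈ 2.413 → silver ratio (2.414)
S = 250/200 ≈ 1.250 → 5:4 (1.250)

P=root-2, Q=2:1, R=silver ratio, S=5:4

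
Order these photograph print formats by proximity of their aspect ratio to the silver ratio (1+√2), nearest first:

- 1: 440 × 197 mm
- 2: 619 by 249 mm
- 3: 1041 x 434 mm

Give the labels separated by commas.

1: 440/197 ≈ 2.234 → |2.234 − 2.414| = 0.180
2: 619/249 ≈ 2.486 → |2.486 − 2.414| = 0.072
3: 1041/434 ≈ 2.399 → |2.399 − 2.414| = 0.015

3, 2, 1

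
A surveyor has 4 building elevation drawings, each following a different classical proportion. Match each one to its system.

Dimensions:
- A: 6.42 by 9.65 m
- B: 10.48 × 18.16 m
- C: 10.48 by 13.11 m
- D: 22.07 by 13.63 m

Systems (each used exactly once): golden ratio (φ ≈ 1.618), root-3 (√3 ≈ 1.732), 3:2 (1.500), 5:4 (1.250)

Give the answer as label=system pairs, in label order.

Ratios: A ≈ 1.503; B ≈ 1.733; C ≈ 1.251; D ≈ 1.619.
Targets: golden ratio ≈ 1.618; root-3 ≈ 1.732; 3:2 ≈ 1.500; 5:4 ≈ 1.250.

A=3:2, B=root-3, C=5:4, D=golden ratio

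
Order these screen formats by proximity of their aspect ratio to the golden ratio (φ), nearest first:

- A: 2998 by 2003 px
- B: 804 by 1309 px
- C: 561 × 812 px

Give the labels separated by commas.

B, A, C

A: 2998/2003 ≈ 1.497 → |1.497 − 1.618| = 0.121
B: 1309/804 ≈ 1.628 → |1.628 − 1.618| = 0.010
C: 812/561 ≈ 1.447 → |1.447 − 1.618| = 0.171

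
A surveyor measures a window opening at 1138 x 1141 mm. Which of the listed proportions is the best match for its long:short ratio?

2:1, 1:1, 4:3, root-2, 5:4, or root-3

1:1

Ratio = 1141 / 1138 ≈ 1.003.
Distances: 2:1 2.000 (Δ 0.997); 1:1 1.000 (Δ 0.003); 4:3 1.333 (Δ 0.330); root-2 1.414 (Δ 0.411); 5:4 1.250 (Δ 0.247); root-3 1.732 (Δ 0.729).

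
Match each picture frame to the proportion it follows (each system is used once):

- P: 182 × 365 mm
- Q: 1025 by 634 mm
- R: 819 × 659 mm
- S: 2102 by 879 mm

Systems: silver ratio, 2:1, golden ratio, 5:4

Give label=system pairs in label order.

P=2:1, Q=golden ratio, R=5:4, S=silver ratio

P = 365/182 ≈ 2.005 → 2:1 (2.000)
Q = 1025/634 ≈ 1.617 → golden ratio (1.618)
R = 819/659 ≈ 1.243 → 5:4 (1.250)
S = 2102/879 ≈ 2.391 → silver ratio (2.414)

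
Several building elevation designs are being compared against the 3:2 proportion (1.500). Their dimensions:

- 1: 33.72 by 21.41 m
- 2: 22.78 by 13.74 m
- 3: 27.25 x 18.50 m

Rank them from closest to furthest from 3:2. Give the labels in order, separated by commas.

3, 1, 2

Ratios: 1 = 33.72 / 21.41 ≈ 1.575; 2 = 22.78 / 13.74 ≈ 1.658; 3 = 27.25 / 18.50 ≈ 1.473.
|Δ from 1.500|: 1 0.075; 2 0.158; 3 0.027.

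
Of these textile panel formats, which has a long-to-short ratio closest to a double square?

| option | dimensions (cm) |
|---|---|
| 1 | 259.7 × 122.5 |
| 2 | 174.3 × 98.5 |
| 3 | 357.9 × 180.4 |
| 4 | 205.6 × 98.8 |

Ratios (long/short): 1 ≈ 2.120; 2 ≈ 1.770; 3 ≈ 1.984; 4 ≈ 2.081.
2:1 ≈ 2.000; option 3 is nearest (Δ 0.016).

3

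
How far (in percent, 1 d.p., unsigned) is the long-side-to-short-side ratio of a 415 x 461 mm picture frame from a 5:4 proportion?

11.1%

Ratio = 461 / 415 ≈ 1.1108.
Ideal 5:4 = 1.2500. |1.1108 − 1.2500| / 1.2500 ≈ 11.14% → 11.1%.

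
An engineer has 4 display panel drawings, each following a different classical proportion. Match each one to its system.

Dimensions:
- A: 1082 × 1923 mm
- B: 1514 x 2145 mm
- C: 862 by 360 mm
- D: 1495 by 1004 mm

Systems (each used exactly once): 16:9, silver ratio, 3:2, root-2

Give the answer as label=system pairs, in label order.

A=16:9, B=root-2, C=silver ratio, D=3:2

Ratios: A ≈ 1.777; B ≈ 1.417; C ≈ 2.394; D ≈ 1.489.
Targets: 16:9 ≈ 1.778; silver ratio ≈ 2.414; 3:2 ≈ 1.500; root-2 ≈ 1.414.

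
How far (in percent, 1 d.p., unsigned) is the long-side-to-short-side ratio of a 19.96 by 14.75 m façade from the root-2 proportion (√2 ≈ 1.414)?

Ratio = 19.96 / 14.75 ≈ 1.3532.
Ideal root-2 ≈ 1.4142. |1.3532 − 1.4142| / 1.4142 ≈ 4.31% → 4.3%.

4.3%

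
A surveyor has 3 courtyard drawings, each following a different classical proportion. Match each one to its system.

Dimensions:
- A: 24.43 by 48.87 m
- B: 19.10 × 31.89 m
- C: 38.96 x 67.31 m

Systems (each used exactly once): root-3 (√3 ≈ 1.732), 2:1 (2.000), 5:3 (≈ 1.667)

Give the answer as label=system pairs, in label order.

A=2:1, B=5:3, C=root-3

A = 48.87/24.43 ≈ 2.000 → 2:1 (2.000)
B = 31.89/19.10 ≈ 1.670 → 5:3 (1.667)
C = 67.31/38.96 ≈ 1.728 → root-3 (1.732)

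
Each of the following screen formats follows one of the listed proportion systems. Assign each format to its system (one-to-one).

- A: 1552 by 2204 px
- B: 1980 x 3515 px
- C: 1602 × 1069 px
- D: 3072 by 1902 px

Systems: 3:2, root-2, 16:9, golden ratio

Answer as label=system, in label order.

Ratios: A ≈ 1.420; B ≈ 1.775; C ≈ 1.499; D ≈ 1.615.
Targets: 3:2 ≈ 1.500; root-2 ≈ 1.414; 16:9 ≈ 1.778; golden ratio ≈ 1.618.

A=root-2, B=16:9, C=3:2, D=golden ratio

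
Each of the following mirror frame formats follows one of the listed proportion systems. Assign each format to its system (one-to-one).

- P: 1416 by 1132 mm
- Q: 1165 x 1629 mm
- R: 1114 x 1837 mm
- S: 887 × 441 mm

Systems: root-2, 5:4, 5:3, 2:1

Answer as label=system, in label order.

P=5:4, Q=root-2, R=5:3, S=2:1

P = 1416/1132 ≈ 1.251 → 5:4 (1.250)
Q = 1629/1165 ≈ 1.398 → root-2 (1.414)
R = 1837/1114 ≈ 1.649 → 5:3 (1.667)
S = 887/441 ≈ 2.011 → 2:1 (2.000)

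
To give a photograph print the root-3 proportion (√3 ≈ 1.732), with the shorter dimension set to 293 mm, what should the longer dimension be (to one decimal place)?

root-3 ≈ 1.73205.
Longer side = 293 × 1.73205 ≈ 507.491 → 507.5 mm.

507.5 mm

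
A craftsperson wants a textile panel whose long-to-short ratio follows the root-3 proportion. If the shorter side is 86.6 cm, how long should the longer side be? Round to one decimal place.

root-3 ≈ 1.73205.
Longer side = 86.6 × 1.73205 ≈ 149.996 → 150.0 cm.

150.0 cm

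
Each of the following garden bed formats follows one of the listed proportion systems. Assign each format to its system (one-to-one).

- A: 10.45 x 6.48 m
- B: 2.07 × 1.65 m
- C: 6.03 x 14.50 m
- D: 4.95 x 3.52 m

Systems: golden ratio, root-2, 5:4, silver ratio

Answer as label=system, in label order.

A = 10.45/6.48 ≈ 1.613 → golden ratio (1.618)
B = 2.07/1.65 ≈ 1.255 → 5:4 (1.250)
C = 14.50/6.03 ≈ 2.405 → silver ratio (2.414)
D = 4.95/3.52 ≈ 1.406 → root-2 (1.414)

A=golden ratio, B=5:4, C=silver ratio, D=root-2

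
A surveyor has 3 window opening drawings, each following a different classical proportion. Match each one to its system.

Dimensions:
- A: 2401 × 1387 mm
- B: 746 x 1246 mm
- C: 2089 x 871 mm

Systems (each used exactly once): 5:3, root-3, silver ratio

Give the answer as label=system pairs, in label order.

A=root-3, B=5:3, C=silver ratio

A = 2401/1387 ≈ 1.731 → root-3 (1.732)
B = 1246/746 ≈ 1.670 → 5:3 (1.667)
C = 2089/871 ≈ 2.398 → silver ratio (2.414)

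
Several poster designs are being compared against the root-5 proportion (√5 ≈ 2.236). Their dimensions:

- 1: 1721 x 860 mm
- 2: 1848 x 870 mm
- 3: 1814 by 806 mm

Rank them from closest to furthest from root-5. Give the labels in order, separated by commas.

3, 2, 1

Ratios: 1 = 1721 / 860 ≈ 2.001; 2 = 1848 / 870 ≈ 2.124; 3 = 1814 / 806 ≈ 2.251.
|Δ from 2.236|: 1 0.235; 2 0.112; 3 0.015.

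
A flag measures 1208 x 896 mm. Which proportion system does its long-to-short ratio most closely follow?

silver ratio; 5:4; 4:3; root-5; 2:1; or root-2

4:3

Ratio = 1208 / 896 ≈ 1.348.
Distances: silver ratio 2.414 (Δ 1.066); 5:4 1.250 (Δ 0.098); 4:3 1.333 (Δ 0.015); root-5 2.236 (Δ 0.888); 2:1 2.000 (Δ 0.652); root-2 1.414 (Δ 0.066).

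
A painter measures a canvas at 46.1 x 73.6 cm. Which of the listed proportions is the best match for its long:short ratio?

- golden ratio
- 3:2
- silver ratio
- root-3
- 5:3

golden ratio

73.6/46.1 ≈ 1.597. Nearest candidates are golden ratio (1.618, off by 0.021) and 5:3 (1.667, off by 0.070).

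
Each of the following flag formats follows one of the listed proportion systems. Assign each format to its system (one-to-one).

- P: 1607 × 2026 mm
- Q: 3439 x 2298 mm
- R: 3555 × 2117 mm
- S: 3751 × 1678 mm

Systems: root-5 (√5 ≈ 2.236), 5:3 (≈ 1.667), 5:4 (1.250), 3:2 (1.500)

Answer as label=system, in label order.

Ratios: P ≈ 1.261; Q ≈ 1.497; R ≈ 1.679; S ≈ 2.235.
Targets: root-5 ≈ 2.236; 5:3 ≈ 1.667; 5:4 ≈ 1.250; 3:2 ≈ 1.500.

P=5:4, Q=3:2, R=5:3, S=root-5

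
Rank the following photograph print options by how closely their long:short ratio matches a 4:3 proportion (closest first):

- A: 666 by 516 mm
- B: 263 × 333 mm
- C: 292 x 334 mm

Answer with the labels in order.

A, B, C

Ratios: A = 666 / 516 ≈ 1.291; B = 333 / 263 ≈ 1.266; C = 334 / 292 ≈ 1.144.
|Δ from 1.333|: A 0.042; B 0.067; C 0.189.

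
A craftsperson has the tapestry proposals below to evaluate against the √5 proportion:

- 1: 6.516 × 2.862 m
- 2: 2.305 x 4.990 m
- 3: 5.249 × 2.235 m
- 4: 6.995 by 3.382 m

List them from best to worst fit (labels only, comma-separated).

1, 2, 3, 4

Ratios: 1 = 6.516 / 2.862 ≈ 2.277; 2 = 4.990 / 2.305 ≈ 2.165; 3 = 5.249 / 2.235 ≈ 2.349; 4 = 6.995 / 3.382 ≈ 2.068.
|Δ from 2.236|: 1 0.041; 2 0.071; 3 0.113; 4 0.168.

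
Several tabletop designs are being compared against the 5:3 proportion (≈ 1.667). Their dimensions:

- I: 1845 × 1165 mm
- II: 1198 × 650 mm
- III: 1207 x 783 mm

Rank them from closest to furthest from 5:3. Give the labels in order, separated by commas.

I: 1845/1165 ≈ 1.584 → |1.584 − 1.667| = 0.083
II: 1198/650 ≈ 1.843 → |1.843 − 1.667| = 0.176
III: 1207/783 ≈ 1.542 → |1.542 − 1.667| = 0.125

I, III, II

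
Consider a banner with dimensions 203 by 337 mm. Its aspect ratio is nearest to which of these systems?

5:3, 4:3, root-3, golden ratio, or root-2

5:3

337/203 ≈ 1.660. Nearest candidates are 5:3 (1.667, off by 0.007) and golden ratio (1.618, off by 0.042).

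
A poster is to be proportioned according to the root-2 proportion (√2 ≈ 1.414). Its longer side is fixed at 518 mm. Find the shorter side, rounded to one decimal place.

root-2 ≈ 1.41421.
Shorter side = 518 ÷ 1.41421 ≈ 366.282 → 366.3 mm.

366.3 mm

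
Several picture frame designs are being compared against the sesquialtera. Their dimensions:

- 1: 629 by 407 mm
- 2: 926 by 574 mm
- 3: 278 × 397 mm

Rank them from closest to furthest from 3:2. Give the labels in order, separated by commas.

1: 629/407 ≈ 1.545 → |1.545 − 1.500| = 0.045
2: 926/574 ≈ 1.613 → |1.613 − 1.500| = 0.113
3: 397/278 ≈ 1.428 → |1.428 − 1.500| = 0.072

1, 3, 2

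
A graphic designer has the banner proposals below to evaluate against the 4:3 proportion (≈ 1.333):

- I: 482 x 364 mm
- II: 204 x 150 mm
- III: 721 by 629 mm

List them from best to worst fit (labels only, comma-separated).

I, II, III

I: 482/364 ≈ 1.324 → |1.324 − 1.333| = 0.009
II: 204/150 ≈ 1.360 → |1.360 − 1.333| = 0.027
III: 721/629 ≈ 1.146 → |1.146 − 1.333| = 0.187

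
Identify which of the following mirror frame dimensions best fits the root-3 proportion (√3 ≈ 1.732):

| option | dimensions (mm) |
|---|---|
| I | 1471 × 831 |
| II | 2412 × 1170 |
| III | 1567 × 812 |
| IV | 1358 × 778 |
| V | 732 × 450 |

Target root-3 ≈ 1.732.
I: 1.770 (Δ0.038)  II: 2.062 (Δ0.330)  III: 1.930 (Δ0.198)  IV: 1.746 (Δ0.014)  V: 1.627 (Δ0.105)

IV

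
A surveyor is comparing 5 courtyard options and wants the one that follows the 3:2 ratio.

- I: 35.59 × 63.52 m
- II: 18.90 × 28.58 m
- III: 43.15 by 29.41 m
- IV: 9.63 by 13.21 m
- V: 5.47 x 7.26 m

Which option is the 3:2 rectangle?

II

Target 3:2 ≈ 1.500.
I: 1.785 (Δ0.285)  II: 1.512 (Δ0.012)  III: 1.467 (Δ0.033)  IV: 1.372 (Δ0.128)  V: 1.327 (Δ0.173)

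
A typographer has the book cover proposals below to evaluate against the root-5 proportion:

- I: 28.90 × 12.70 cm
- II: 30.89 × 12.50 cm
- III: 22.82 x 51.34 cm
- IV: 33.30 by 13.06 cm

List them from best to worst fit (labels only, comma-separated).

III, I, II, IV

I: 28.90/12.70 ≈ 2.276 → |2.276 − 2.236| = 0.040
II: 30.89/12.50 ≈ 2.471 → |2.471 − 2.236| = 0.235
III: 51.34/22.82 ≈ 2.250 → |2.250 − 2.236| = 0.014
IV: 33.30/13.06 ≈ 2.550 → |2.550 − 2.236| = 0.314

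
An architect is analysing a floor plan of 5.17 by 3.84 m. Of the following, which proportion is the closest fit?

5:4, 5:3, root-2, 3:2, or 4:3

5.17/3.84 ≈ 1.346. Nearest candidates are 4:3 (1.333, off by 0.013) and root-2 (1.414, off by 0.068).

4:3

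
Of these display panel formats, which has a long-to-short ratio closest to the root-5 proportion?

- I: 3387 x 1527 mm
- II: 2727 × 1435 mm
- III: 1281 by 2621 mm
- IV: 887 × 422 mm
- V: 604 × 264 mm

I

Ratios (long/short): I ≈ 2.218; II ≈ 1.900; III ≈ 2.046; IV ≈ 2.102; V ≈ 2.288.
root-5 ≈ 2.236; option I is nearest (Δ 0.018).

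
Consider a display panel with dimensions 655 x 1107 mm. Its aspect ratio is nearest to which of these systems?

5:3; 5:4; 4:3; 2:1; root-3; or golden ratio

1107/655 ≈ 1.690. Nearest candidates are 5:3 (1.667, off by 0.023) and root-3 (1.732, off by 0.042).

5:3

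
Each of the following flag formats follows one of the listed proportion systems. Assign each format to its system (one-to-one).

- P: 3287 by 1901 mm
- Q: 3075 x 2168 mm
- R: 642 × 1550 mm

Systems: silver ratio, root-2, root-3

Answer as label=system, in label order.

Ratios: P ≈ 1.729; Q ≈ 1.418; R ≈ 2.414.
Targets: silver ratio ≈ 2.414; root-2 ≈ 1.414; root-3 ≈ 1.732.

P=root-3, Q=root-2, R=silver ratio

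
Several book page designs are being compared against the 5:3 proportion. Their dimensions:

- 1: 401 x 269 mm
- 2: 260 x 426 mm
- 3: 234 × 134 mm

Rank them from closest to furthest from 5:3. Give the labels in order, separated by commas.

Ratios: 1 = 401 / 269 ≈ 1.491; 2 = 426 / 260 ≈ 1.638; 3 = 234 / 134 ≈ 1.746.
|Δ from 1.667|: 1 0.176; 2 0.029; 3 0.079.

2, 3, 1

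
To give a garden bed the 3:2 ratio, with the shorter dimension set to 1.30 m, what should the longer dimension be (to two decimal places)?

3:2 = 1.50000.
Longer side = 1.30 × 1.50000 ≈ 1.9500 → 1.95 m.

1.95 m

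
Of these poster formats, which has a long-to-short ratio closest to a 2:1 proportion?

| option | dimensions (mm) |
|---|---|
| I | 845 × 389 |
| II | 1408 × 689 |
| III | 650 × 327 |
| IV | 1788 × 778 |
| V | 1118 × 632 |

Ratios (long/short): I ≈ 2.172; II ≈ 2.044; III ≈ 1.988; IV ≈ 2.298; V ≈ 1.769.
2:1 ≈ 2.000; option III is nearest (Δ 0.012).

III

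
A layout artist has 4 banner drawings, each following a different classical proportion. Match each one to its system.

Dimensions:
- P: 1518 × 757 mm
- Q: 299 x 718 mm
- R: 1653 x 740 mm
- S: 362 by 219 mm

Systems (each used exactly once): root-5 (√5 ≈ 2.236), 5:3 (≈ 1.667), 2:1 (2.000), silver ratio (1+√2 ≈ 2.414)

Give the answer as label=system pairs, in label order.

P = 1518/757 ≈ 2.005 → 2:1 (2.000)
Q = 718/299 ≈ 2.401 → silver ratio (2.414)
R = 1653/740 ≈ 2.234 → root-5 (2.236)
S = 362/219 ≈ 1.653 → 5:3 (1.667)

P=2:1, Q=silver ratio, R=root-5, S=5:3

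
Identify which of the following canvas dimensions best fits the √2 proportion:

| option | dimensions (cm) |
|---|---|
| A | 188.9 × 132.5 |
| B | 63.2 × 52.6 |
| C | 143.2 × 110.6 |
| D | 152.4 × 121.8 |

Ratios (long/short): A ≈ 1.426; B ≈ 1.202; C ≈ 1.295; D ≈ 1.251.
root-2 ≈ 1.414; option A is nearest (Δ 0.012).

A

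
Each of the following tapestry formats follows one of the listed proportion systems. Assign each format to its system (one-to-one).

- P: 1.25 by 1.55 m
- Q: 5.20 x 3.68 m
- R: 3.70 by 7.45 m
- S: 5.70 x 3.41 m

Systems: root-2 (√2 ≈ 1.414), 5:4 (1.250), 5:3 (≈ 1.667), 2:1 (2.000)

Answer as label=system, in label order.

P=5:4, Q=root-2, R=2:1, S=5:3

Ratios: P ≈ 1.240; Q ≈ 1.413; R ≈ 2.014; S ≈ 1.672.
Targets: root-2 ≈ 1.414; 5:4 ≈ 1.250; 5:3 ≈ 1.667; 2:1 ≈ 2.000.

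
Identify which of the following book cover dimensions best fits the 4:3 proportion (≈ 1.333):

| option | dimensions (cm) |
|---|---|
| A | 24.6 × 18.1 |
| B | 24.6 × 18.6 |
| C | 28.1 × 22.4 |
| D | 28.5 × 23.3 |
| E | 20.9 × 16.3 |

B

Target 4:3 ≈ 1.333.
A: 1.359 (Δ0.026)  B: 1.323 (Δ0.010)  C: 1.254 (Δ0.079)  D: 1.223 (Δ0.110)  E: 1.282 (Δ0.051)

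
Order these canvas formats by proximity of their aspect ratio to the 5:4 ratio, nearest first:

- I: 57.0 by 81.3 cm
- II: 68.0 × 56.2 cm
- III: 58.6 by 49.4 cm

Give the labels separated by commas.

II, III, I

I: 81.3/57.0 ≈ 1.426 → |1.426 − 1.250| = 0.176
II: 68.0/56.2 ≈ 1.210 → |1.210 − 1.250| = 0.040
III: 58.6/49.4 ≈ 1.186 → |1.186 − 1.250| = 0.064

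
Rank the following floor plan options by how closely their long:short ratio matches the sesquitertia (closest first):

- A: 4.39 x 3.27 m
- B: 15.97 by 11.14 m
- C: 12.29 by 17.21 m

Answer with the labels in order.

A, C, B

Ratios: A = 4.39 / 3.27 ≈ 1.343; B = 15.97 / 11.14 ≈ 1.434; C = 17.21 / 12.29 ≈ 1.400.
|Δ from 1.333|: A 0.010; B 0.101; C 0.067.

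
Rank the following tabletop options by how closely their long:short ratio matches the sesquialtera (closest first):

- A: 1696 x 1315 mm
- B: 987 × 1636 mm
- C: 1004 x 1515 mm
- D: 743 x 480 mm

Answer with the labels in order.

C, D, B, A

A: 1696/1315 ≈ 1.290 → |1.290 − 1.500| = 0.210
B: 1636/987 ≈ 1.658 → |1.658 − 1.500| = 0.158
C: 1515/1004 ≈ 1.509 → |1.509 − 1.500| = 0.009
D: 743/480 ≈ 1.548 → |1.548 − 1.500| = 0.048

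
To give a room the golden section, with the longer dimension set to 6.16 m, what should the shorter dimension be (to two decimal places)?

3.81 m

golden ratio ≈ 1.61803.
Shorter side = 6.16 ÷ 1.61803 ≈ 3.8071 → 3.81 m.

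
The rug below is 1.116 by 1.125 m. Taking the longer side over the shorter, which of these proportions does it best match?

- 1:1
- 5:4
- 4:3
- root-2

1:1

1.125/1.116 ≈ 1.008. Nearest candidates are 1:1 (1.000, off by 0.008) and 5:4 (1.250, off by 0.242).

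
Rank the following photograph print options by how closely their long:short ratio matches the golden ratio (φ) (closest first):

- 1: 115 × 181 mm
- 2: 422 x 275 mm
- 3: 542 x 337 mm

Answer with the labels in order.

1: 181/115 ≈ 1.574 → |1.574 − 1.618| = 0.044
2: 422/275 ≈ 1.535 → |1.535 − 1.618| = 0.083
3: 542/337 ≈ 1.608 → |1.608 − 1.618| = 0.010

3, 1, 2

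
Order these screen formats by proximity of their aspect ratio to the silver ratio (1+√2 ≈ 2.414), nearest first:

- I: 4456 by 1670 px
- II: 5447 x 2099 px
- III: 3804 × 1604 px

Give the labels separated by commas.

I: 4456/1670 ≈ 2.668 → |2.668 − 2.414| = 0.254
II: 5447/2099 ≈ 2.595 → |2.595 − 2.414| = 0.181
III: 3804/1604 ≈ 2.372 → |2.372 − 2.414| = 0.042

III, II, I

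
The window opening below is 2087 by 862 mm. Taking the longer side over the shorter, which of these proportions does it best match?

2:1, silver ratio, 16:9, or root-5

Ratio = 2087 / 862 ≈ 2.421.
Distances: 2:1 2.000 (Δ 0.421); silver ratio 2.414 (Δ 0.007); 16:9 1.778 (Δ 0.643); root-5 2.236 (Δ 0.185).

silver ratio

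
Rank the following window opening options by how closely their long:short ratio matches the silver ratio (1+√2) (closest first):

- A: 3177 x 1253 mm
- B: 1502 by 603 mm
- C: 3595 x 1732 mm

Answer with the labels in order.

B, A, C

A: 3177/1253 ≈ 2.536 → |2.536 − 2.414| = 0.122
B: 1502/603 ≈ 2.491 → |2.491 − 2.414| = 0.077
C: 3595/1732 ≈ 2.076 → |2.076 − 2.414| = 0.338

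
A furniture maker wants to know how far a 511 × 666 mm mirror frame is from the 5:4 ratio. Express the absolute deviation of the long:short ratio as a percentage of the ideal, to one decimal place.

4.3%

Ratio = 666 / 511 ≈ 1.3033.
Ideal 5:4 = 1.2500. |1.3033 − 1.2500| / 1.2500 ≈ 4.26% → 4.3%.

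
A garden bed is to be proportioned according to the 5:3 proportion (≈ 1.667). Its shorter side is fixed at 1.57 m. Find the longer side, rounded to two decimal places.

2.62 m

5:3 ≈ 1.66667.
Longer side = 1.57 × 1.66667 ≈ 2.6167 → 2.62 m.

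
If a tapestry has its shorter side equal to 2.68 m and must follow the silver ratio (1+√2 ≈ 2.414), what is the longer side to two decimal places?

silver ratio ≈ 2.41421.
Longer side = 2.68 × 2.41421 ≈ 6.4701 → 6.47 m.

6.47 m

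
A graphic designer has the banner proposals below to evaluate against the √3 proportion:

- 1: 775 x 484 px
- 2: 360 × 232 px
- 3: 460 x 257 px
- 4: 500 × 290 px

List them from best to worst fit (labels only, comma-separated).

1: 775/484 ≈ 1.601 → |1.601 − 1.732| = 0.131
2: 360/232 ≈ 1.552 → |1.552 − 1.732| = 0.180
3: 460/257 ≈ 1.790 → |1.790 − 1.732| = 0.058
4: 500/290 ≈ 1.724 → |1.724 − 1.732| = 0.008

4, 3, 1, 2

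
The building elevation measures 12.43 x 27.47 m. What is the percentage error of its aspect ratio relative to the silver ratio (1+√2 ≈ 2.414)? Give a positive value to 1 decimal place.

8.5%

Ratio = 27.47 / 12.43 ≈ 2.2100.
Ideal silver ratio ≈ 2.4142. |2.2100 − 2.4142| / 2.4142 ≈ 8.46% → 8.5%.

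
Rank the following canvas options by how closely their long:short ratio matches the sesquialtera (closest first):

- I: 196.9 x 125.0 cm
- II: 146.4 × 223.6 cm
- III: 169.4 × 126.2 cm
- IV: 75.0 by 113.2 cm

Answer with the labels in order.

IV, II, I, III

I: 196.9/125.0 ≈ 1.575 → |1.575 − 1.500| = 0.075
II: 223.6/146.4 ≈ 1.527 → |1.527 − 1.500| = 0.027
III: 169.4/126.2 ≈ 1.342 → |1.342 − 1.500| = 0.158
IV: 113.2/75.0 ≈ 1.509 → |1.509 − 1.500| = 0.009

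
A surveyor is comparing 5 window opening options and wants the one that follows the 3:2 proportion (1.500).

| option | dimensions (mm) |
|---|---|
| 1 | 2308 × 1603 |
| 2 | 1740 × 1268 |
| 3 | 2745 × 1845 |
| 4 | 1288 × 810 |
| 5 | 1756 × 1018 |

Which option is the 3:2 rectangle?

Ratios (long/short): 1 ≈ 1.440; 2 ≈ 1.372; 3 ≈ 1.488; 4 ≈ 1.590; 5 ≈ 1.725.
3:2 ≈ 1.500; option 3 is nearest (Δ 0.012).

3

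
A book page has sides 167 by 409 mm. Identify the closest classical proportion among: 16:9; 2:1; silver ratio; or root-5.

409/167 ≈ 2.449. Nearest candidates are silver ratio (2.414, off by 0.035) and root-5 (2.236, off by 0.213).

silver ratio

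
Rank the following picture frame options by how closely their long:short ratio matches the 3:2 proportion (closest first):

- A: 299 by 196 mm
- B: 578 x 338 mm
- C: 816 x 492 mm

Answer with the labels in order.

A: 299/196 ≈ 1.526 → |1.526 − 1.500| = 0.026
B: 578/338 ≈ 1.710 → |1.710 − 1.500| = 0.210
C: 816/492 ≈ 1.659 → |1.659 − 1.500| = 0.159

A, C, B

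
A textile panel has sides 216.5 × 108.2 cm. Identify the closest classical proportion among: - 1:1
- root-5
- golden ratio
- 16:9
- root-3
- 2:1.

Ratio = 216.5 / 108.2 ≈ 2.001.
Distances: 1:1 1.000 (Δ 1.001); root-5 2.236 (Δ 0.235); golden ratio 1.618 (Δ 0.383); 16:9 1.778 (Δ 0.223); root-3 1.732 (Δ 0.269); 2:1 2.000 (Δ 0.001).

2:1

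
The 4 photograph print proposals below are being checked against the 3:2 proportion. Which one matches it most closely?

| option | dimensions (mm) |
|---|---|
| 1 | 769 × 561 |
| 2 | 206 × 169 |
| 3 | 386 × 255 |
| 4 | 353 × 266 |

Target 3:2 ≈ 1.500.
1: 1.371 (Δ0.129)  2: 1.219 (Δ0.281)  3: 1.514 (Δ0.014)  4: 1.327 (Δ0.173)

3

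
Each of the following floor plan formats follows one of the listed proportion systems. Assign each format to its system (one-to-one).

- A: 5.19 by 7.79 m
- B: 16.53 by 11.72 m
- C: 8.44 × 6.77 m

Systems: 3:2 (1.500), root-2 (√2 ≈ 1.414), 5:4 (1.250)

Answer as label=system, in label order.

A=3:2, B=root-2, C=5:4

Ratios: A ≈ 1.501; B ≈ 1.410; C ≈ 1.247.
Targets: 3:2 ≈ 1.500; root-2 ≈ 1.414; 5:4 ≈ 1.250.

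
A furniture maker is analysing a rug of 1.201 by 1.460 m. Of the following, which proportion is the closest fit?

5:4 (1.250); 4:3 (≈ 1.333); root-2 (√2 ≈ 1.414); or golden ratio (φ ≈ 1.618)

5:4

1.460/1.201 ≈ 1.216. Nearest candidates are 5:4 (1.250, off by 0.034) and 4:3 (1.333, off by 0.117).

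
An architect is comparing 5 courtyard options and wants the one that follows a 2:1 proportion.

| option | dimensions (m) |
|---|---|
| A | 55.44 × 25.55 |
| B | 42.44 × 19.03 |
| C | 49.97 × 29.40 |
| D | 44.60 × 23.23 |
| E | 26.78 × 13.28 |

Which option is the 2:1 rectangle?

E

Target 2:1 ≈ 2.000.
A: 2.170 (Δ0.170)  B: 2.230 (Δ0.230)  C: 1.700 (Δ0.300)  D: 1.920 (Δ0.080)  E: 2.017 (Δ0.017)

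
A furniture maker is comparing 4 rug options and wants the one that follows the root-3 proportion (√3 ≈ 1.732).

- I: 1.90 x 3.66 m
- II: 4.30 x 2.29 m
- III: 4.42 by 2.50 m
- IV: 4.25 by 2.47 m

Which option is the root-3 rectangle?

IV

Target root-3 ≈ 1.732.
I: 1.926 (Δ0.194)  II: 1.878 (Δ0.146)  III: 1.768 (Δ0.036)  IV: 1.721 (Δ0.011)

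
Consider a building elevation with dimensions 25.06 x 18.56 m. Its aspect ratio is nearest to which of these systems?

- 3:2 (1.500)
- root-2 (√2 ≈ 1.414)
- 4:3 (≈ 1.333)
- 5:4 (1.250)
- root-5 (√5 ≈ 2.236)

25.06/18.56 ≈ 1.350. Nearest candidates are 4:3 (1.333, off by 0.017) and root-2 (1.414, off by 0.064).

4:3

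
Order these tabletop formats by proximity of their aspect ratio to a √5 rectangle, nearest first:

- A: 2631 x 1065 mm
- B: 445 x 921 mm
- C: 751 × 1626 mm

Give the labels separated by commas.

C, B, A

Ratios: A = 2631 / 1065 ≈ 2.470; B = 921 / 445 ≈ 2.070; C = 1626 / 751 ≈ 2.165.
|Δ from 2.236|: A 0.234; B 0.166; C 0.071.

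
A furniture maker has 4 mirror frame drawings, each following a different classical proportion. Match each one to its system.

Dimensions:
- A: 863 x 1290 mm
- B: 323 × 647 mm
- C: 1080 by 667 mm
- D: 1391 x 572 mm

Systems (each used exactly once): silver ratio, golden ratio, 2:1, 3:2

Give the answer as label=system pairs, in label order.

Ratios: A ≈ 1.495; B ≈ 2.003; C ≈ 1.619; D ≈ 2.432.
Targets: silver ratio ≈ 2.414; golden ratio ≈ 1.618; 2:1 ≈ 2.000; 3:2 ≈ 1.500.

A=3:2, B=2:1, C=golden ratio, D=silver ratio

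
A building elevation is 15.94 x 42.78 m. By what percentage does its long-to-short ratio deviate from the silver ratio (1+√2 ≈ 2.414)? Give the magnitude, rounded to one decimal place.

Ratio = 42.78 / 15.94 ≈ 2.6838.
Ideal silver ratio ≈ 2.4142. |2.6838 − 2.4142| / 2.4142 ≈ 11.17% → 11.2%.

11.2%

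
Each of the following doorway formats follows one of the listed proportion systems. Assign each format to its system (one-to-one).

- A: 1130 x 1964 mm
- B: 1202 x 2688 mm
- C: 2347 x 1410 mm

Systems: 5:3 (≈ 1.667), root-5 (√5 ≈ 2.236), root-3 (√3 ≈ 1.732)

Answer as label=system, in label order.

A=root-3, B=root-5, C=5:3

A = 1964/1130 ≈ 1.738 → root-3 (1.732)
B = 2688/1202 ≈ 2.236 → root-5 (2.236)
C = 2347/1410 ≈ 1.665 → 5:3 (1.667)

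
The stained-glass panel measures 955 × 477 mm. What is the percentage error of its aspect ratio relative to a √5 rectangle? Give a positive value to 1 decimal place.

10.5%

Ratio = 955 / 477 ≈ 2.0021.
Ideal root-5 ≈ 2.2361. |2.0021 − 2.2361| / 2.2361 ≈ 10.46% → 10.5%.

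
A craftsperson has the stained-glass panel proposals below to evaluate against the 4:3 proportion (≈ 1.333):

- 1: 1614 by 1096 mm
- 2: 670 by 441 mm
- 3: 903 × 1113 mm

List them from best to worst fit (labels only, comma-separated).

1: 1614/1096 ≈ 1.473 → |1.473 − 1.333| = 0.140
2: 670/441 ≈ 1.519 → |1.519 − 1.333| = 0.186
3: 1113/903 ≈ 1.233 → |1.233 − 1.333| = 0.100

3, 1, 2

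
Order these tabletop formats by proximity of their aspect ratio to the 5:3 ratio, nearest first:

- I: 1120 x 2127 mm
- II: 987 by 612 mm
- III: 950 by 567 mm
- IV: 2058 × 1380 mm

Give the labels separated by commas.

I: 2127/1120 ≈ 1.899 → |1.899 − 1.667| = 0.232
II: 987/612 ≈ 1.613 → |1.613 − 1.667| = 0.054
III: 950/567 ≈ 1.675 → |1.675 − 1.667| = 0.008
IV: 2058/1380 ≈ 1.491 → |1.491 − 1.667| = 0.176

III, II, IV, I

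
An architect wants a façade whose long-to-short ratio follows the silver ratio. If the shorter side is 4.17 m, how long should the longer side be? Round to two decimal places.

silver ratio ≈ 2.41421.
Longer side = 4.17 × 2.41421 ≈ 10.0673 → 10.07 m.

10.07 m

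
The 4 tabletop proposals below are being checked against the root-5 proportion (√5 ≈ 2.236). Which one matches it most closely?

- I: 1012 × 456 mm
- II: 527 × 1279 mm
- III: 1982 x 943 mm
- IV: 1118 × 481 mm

Target root-5 ≈ 2.236.
I: 2.219 (Δ0.017)  II: 2.427 (Δ0.191)  III: 2.102 (Δ0.134)  IV: 2.324 (Δ0.088)

I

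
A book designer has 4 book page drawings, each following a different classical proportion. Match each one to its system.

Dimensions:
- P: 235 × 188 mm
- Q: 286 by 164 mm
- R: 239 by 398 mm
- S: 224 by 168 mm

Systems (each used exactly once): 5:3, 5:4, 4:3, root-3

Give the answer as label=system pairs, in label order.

P = 235/188 ≈ 1.250 → 5:4 (1.250)
Q = 286/164 ≈ 1.744 → root-3 (1.732)
R = 398/239 ≈ 1.665 → 5:3 (1.667)
S = 224/168 ≈ 1.333 → 4:3 (1.333)

P=5:4, Q=root-3, R=5:3, S=4:3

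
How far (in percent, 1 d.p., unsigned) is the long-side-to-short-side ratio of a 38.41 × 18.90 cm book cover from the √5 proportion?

Ratio = 38.41 / 18.90 ≈ 2.0323.
Ideal root-5 ≈ 2.2361. |2.0323 − 2.2361| / 2.2361 ≈ 9.11% → 9.1%.

9.1%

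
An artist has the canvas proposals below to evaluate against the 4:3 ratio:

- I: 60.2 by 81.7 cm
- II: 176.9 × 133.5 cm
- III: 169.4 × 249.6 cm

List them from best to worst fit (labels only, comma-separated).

I: 81.7/60.2 ≈ 1.357 → |1.357 − 1.333| = 0.024
II: 176.9/133.5 ≈ 1.325 → |1.325 − 1.333| = 0.008
III: 249.6/169.4 ≈ 1.473 → |1.473 − 1.333| = 0.140

II, I, III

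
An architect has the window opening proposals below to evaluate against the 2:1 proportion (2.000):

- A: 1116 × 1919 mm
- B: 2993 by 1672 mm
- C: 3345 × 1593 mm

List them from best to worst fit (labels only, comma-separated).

A: 1919/1116 ≈ 1.720 → |1.720 − 2.000| = 0.280
B: 2993/1672 ≈ 1.790 → |1.790 − 2.000| = 0.210
C: 3345/1593 ≈ 2.100 → |2.100 − 2.000| = 0.100

C, B, A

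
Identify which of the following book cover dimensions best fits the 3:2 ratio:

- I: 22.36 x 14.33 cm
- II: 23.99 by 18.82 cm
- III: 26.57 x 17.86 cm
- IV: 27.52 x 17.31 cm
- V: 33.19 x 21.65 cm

Target 3:2 ≈ 1.500.
I: 1.560 (Δ0.060)  II: 1.275 (Δ0.225)  III: 1.488 (Δ0.012)  IV: 1.590 (Δ0.090)  V: 1.533 (Δ0.033)

III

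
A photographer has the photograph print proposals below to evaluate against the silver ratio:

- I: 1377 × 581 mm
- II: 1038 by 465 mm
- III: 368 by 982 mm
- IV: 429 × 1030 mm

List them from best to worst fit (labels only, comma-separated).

Ratios: I = 1377 / 581 ≈ 2.370; II = 1038 / 465 ≈ 2.232; III = 982 / 368 ≈ 2.668; IV = 1030 / 429 ≈ 2.401.
|Δ from 2.414|: I 0.044; II 0.182; III 0.254; IV 0.013.

IV, I, II, III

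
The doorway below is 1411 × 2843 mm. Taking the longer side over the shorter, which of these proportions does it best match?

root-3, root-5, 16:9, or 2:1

Ratio = 2843 / 1411 ≈ 2.015.
Distances: root-3 1.732 (Δ 0.283); root-5 2.236 (Δ 0.221); 16:9 1.778 (Δ 0.237); 2:1 2.000 (Δ 0.015).

2:1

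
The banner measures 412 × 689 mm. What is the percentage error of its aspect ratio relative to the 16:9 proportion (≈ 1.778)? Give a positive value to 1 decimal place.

5.9%

Ratio = 689 / 412 ≈ 1.6723.
Ideal 16:9 ≈ 1.7778. |1.6723 − 1.7778| / 1.7778 ≈ 5.93% → 5.9%.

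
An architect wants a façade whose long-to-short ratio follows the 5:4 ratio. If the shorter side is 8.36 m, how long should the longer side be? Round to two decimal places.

10.45 m

5:4 = 1.25000.
Longer side = 8.36 × 1.25000 ≈ 10.4500 → 10.45 m.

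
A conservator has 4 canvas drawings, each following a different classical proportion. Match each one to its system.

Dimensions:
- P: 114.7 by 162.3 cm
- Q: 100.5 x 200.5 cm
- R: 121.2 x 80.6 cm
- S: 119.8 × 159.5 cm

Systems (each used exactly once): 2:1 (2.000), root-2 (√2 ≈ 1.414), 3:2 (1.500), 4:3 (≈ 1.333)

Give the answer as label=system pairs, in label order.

P = 162.3/114.7 ≈ 1.415 → root-2 (1.414)
Q = 200.5/100.5 ≈ 1.995 → 2:1 (2.000)
R = 121.2/80.6 ≈ 1.504 → 3:2 (1.500)
S = 159.5/119.8 ≈ 1.331 → 4:3 (1.333)

P=root-2, Q=2:1, R=3:2, S=4:3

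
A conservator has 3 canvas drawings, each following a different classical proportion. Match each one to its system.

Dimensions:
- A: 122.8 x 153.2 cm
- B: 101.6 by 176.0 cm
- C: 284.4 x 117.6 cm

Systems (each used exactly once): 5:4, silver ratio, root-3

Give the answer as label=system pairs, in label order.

Ratios: A ≈ 1.248; B ≈ 1.732; C ≈ 2.418.
Targets: 5:4 ≈ 1.250; silver ratio ≈ 2.414; root-3 ≈ 1.732.

A=5:4, B=root-3, C=silver ratio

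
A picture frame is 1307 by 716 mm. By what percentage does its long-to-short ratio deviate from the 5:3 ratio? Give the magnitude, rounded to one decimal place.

9.5%

Ratio = 1307 / 716 ≈ 1.8254.
Ideal 5:3 ≈ 1.6667. |1.8254 − 1.6667| / 1.6667 ≈ 9.52% → 9.5%.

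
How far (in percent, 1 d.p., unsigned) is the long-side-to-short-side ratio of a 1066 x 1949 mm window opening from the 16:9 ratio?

Ratio = 1949 / 1066 ≈ 1.8283.
Ideal 16:9 ≈ 1.7778. |1.8283 − 1.7778| / 1.7778 ≈ 2.84% → 2.8%.

2.8%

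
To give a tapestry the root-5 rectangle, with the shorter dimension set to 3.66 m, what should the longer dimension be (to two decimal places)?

8.18 m

root-5 ≈ 2.23607.
Longer side = 3.66 × 2.23607 ≈ 8.1840 → 8.18 m.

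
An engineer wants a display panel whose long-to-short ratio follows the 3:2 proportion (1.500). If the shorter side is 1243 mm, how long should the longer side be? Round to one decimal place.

1864.5 mm

3:2 = 1.50000.
Longer side = 1243 × 1.50000 ≈ 1864.500 → 1864.5 mm.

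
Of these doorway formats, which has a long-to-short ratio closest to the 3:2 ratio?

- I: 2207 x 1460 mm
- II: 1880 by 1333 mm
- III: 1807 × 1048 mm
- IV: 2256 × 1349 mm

Target 3:2 ≈ 1.500.
I: 1.512 (Δ0.012)  II: 1.410 (Δ0.090)  III: 1.724 (Δ0.224)  IV: 1.672 (Δ0.172)

I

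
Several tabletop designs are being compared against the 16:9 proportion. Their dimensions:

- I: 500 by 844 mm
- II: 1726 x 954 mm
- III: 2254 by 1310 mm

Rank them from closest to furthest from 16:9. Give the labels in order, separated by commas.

II, III, I

I: 844/500 ≈ 1.688 → |1.688 − 1.778| = 0.090
II: 1726/954 ≈ 1.809 → |1.809 − 1.778| = 0.031
III: 2254/1310 ≈ 1.721 → |1.721 − 1.778| = 0.057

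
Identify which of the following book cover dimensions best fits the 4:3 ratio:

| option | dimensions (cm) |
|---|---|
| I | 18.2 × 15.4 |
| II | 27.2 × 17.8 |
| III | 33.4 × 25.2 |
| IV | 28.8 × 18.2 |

Ratios (long/short): I ≈ 1.182; II ≈ 1.528; III ≈ 1.325; IV ≈ 1.582.
4:3 ≈ 1.333; option III is nearest (Δ 0.008).

III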